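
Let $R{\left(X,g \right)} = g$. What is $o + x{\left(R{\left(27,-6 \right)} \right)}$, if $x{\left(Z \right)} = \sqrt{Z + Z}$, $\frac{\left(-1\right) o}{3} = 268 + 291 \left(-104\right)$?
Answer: $89988 + 2 i \sqrt{3} \approx 89988.0 + 3.4641 i$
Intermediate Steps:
$o = 89988$ ($o = - 3 \left(268 + 291 \left(-104\right)\right) = - 3 \left(268 - 30264\right) = \left(-3\right) \left(-29996\right) = 89988$)
$x{\left(Z \right)} = \sqrt{2} \sqrt{Z}$ ($x{\left(Z \right)} = \sqrt{2 Z} = \sqrt{2} \sqrt{Z}$)
$o + x{\left(R{\left(27,-6 \right)} \right)} = 89988 + \sqrt{2} \sqrt{-6} = 89988 + \sqrt{2} i \sqrt{6} = 89988 + 2 i \sqrt{3}$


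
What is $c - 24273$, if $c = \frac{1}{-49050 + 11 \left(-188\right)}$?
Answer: $- \frac{1240787215}{51118} \approx -24273.0$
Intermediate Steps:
$c = - \frac{1}{51118}$ ($c = \frac{1}{-49050 - 2068} = \frac{1}{-51118} = - \frac{1}{51118} \approx -1.9563 \cdot 10^{-5}$)
$c - 24273 = - \frac{1}{51118} - 24273 = - \frac{1240787215}{51118}$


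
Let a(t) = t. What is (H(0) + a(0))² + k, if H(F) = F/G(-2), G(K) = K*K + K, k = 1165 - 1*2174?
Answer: -1009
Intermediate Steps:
k = -1009 (k = 1165 - 2174 = -1009)
G(K) = K + K² (G(K) = K² + K = K + K²)
H(F) = F/2 (H(F) = F/((-2*(1 - 2))) = F/((-2*(-1))) = F/2)
(H(0) + a(0))² + k = ((½)*0 + 0)² - 1009 = (0 + 0)² - 1009 = 0² - 1009 = 0 - 1009 = -1009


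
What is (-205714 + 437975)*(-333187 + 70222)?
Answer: -61076513865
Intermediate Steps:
(-205714 + 437975)*(-333187 + 70222) = 232261*(-262965) = -61076513865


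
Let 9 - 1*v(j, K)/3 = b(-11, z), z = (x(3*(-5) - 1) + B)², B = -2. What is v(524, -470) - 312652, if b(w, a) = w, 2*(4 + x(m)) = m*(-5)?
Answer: -312592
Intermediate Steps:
x(m) = -4 - 5*m/2 (x(m) = -4 + (m*(-5))/2 = -4 + (-5*m)/2 = -4 - 5*m/2)
z = 1156 (z = ((-4 - 5*(3*(-5) - 1)/2) - 2)² = ((-4 - 5*(-15 - 1)/2) - 2)² = ((-4 - 5/2*(-16)) - 2)² = ((-4 + 40) - 2)² = (36 - 2)² = 34² = 1156)
v(j, K) = 60 (v(j, K) = 27 - 3*(-11) = 27 + 33 = 60)
v(524, -470) - 312652 = 60 - 312652 = -312592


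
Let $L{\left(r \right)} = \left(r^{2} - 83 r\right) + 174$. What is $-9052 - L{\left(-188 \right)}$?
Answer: $-60174$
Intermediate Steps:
$L{\left(r \right)} = 174 + r^{2} - 83 r$
$-9052 - L{\left(-188 \right)} = -9052 - \left(174 + \left(-188\right)^{2} - -15604\right) = -9052 - \left(174 + 35344 + 15604\right) = -9052 - 51122 = -60174$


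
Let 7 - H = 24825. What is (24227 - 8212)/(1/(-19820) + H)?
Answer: -317417300/491892761 ≈ -0.64530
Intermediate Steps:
H = -24818 (H = 7 - 1*24825 = 7 - 24825 = -24818)
(24227 - 8212)/(1/(-19820) + H) = (24227 - 8212)/(1/(-19820) - 24818) = 16015/(-1/19820 - 24818) = 16015/(-491892761/19820) = 16015*(-19820/491892761) = -317417300/491892761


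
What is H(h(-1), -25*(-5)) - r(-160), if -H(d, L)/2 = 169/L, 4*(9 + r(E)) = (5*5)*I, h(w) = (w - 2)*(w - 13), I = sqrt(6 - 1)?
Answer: 787/125 - 25*sqrt(5)/4 ≈ -7.6794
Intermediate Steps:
I = sqrt(5) ≈ 2.2361
h(w) = (-13 + w)*(-2 + w) (h(w) = (-2 + w)*(-13 + w) = (-13 + w)*(-2 + w))
r(E) = -9 + 25*sqrt(5)/4 (r(E) = -9 + ((5*5)*sqrt(5))/4 = -9 + (25*sqrt(5))/4 = -9 + 25*sqrt(5)/4)
H(d, L) = -338/L
H(h(-1), -25*(-5)) - r(-160) = -338/((-25*(-5))) - (-9 + 25*sqrt(5)/4) = -338/125 + (9 - 25*sqrt(5)/4) = 787/125 - 25*sqrt(5)/4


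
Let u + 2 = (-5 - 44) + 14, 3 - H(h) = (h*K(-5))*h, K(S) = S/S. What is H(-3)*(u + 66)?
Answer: -174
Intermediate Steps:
K(S) = 1
H(h) = 3 - h**2 (H(h) = 3 - h*1*h = 3 - h*h = 3 - h**2)
u = -37 (u = -2 + ((-5 - 44) + 14) = -2 + (-49 + 14) = -2 - 35 = -37)
H(-3)*(u + 66) = (3 - 1*(-3)**2)*(-37 + 66) = (3 - 1*9)*29 = (3 - 9)*29 = -6*29 = -174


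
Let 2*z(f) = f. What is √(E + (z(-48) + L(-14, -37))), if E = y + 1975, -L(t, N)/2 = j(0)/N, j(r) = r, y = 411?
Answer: √2362 ≈ 48.600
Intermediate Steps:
z(f) = f/2
L(t, N) = 0 (L(t, N) = -0/N = -2*0 = 0)
E = 2386 (E = 411 + 1975 = 2386)
√(E + (z(-48) + L(-14, -37))) = √(2386 + ((½)*(-48) + 0)) = √(2386 + (-24 + 0)) = √(2386 - 24) = √2362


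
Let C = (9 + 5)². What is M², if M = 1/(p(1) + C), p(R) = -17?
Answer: 1/32041 ≈ 3.1210e-5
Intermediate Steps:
C = 196 (C = 14² = 196)
M = 1/179 (M = 1/(-17 + 196) = 1/179 ≈ 0.0055866)
M² = (1/179)² = 1/32041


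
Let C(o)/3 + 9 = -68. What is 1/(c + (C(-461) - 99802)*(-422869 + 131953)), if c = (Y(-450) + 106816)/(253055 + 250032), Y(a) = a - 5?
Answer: 503087/14640435519210197 ≈ 3.4363e-11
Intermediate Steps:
Y(a) = -5 + a
C(o) = -231 (C(o) = -27 + 3*(-68) = -27 - 204 = -231)
c = 106361/503087 (c = ((-5 - 450) + 106816)/(253055 + 250032) = (-455 + 106816)/503087 = 106361*(1/503087) = 106361/503087 ≈ 0.21142)
1/(c + (C(-461) - 99802)*(-422869 + 131953)) = 1/(106361/503087 + (-231 - 99802)*(-422869 + 131953)) = 1/(106361/503087 - 100033*(-290916)) = 1/(106361/503087 + 29101200228) = 1/(14640435519210197/503087) = 503087/14640435519210197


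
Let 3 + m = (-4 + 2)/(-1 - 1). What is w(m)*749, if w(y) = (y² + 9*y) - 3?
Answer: -12733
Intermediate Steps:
m = -2 (m = -3 + (-4 + 2)/(-1 - 1) = -3 - 2/(-2) = -3 - 2*(-½) = -3 + 1 = -2)
w(y) = -3 + y² + 9*y
w(m)*749 = (-3 + (-2)² + 9*(-2))*749 = (-3 + 4 - 18)*749 = -17*749 = -12733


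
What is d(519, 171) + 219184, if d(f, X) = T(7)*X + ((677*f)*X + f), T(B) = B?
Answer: 60303973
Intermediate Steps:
d(f, X) = f + 7*X + 677*X*f (d(f, X) = 7*X + ((677*f)*X + f) = 7*X + (677*X*f + f) = 7*X + (f + 677*X*f) = f + 7*X + 677*X*f)
d(519, 171) + 219184 = (519 + 7*171 + 677*171*519) + 219184 = (519 + 1197 + 60083073) + 219184 = 60084789 + 219184 = 60303973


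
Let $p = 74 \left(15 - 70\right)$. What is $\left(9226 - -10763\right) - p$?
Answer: $24059$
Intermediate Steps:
$p = -4070$ ($p = 74 \left(-55\right) = -4070$)
$\left(9226 - -10763\right) - p = \left(9226 - -10763\right) - -4070 = \left(9226 + 10763\right) + 4070 = 19989 + 4070 = 24059$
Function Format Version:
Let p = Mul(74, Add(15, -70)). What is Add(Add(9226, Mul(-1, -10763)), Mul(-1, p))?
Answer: 24059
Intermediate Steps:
p = -4070 (p = Mul(74, -55) = -4070)
Add(Add(9226, Mul(-1, -10763)), Mul(-1, p)) = Add(Add(9226, Mul(-1, -10763)), Mul(-1, -4070)) = Add(Add(9226, 10763), 4070) = Add(19989, 4070) = 24059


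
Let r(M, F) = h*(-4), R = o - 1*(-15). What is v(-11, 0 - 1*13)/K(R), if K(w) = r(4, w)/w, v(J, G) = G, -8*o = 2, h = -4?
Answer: -767/64 ≈ -11.984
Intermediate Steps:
o = -¼ (o = -⅛*2 = -¼ ≈ -0.25000)
R = 59/4 (R = -¼ - 1*(-15) = -¼ + 15 = 59/4 ≈ 14.750)
r(M, F) = 16 (r(M, F) = -4*(-4) = 16)
K(w) = 16/w
v(-11, 0 - 1*13)/K(R) = (0 - 1*13)/((16/(59/4))) = (0 - 13)/((16*(4/59))) = -13/64/59 = -13*59/64 = -767/64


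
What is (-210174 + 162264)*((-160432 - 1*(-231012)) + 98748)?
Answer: -8112504480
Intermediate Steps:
(-210174 + 162264)*((-160432 - 1*(-231012)) + 98748) = -47910*((-160432 + 231012) + 98748) = -47910*(70580 + 98748) = -47910*169328 = -8112504480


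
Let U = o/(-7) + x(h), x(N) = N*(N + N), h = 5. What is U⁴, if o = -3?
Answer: 15527402881/2401 ≈ 6.4671e+6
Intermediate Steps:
x(N) = 2*N² (x(N) = N*(2*N) = 2*N²)
U = 353/7 (U = -3/(-7) + 2*5² = -3*(-⅐) + 2*25 = 3/7 + 50 = 353/7 ≈ 50.429)
U⁴ = (353/7)⁴ = 15527402881/2401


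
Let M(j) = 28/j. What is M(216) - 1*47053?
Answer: -2540855/54 ≈ -47053.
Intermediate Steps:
M(216) - 1*47053 = 28/216 - 1*47053 = 28*(1/216) - 47053 = 7/54 - 47053 = -2540855/54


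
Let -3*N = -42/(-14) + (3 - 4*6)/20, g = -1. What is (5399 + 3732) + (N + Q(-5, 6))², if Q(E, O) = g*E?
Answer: 3659969/400 ≈ 9149.9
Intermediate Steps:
Q(E, O) = -E
N = -13/20 (N = -(-42/(-14) + (3 - 4*6)/20)/3 = -(-42*(-1/14) + (3 - 24)*(1/20))/3 = -(3 - 21*1/20)/3 = -(3 - 21/20)/3 = -⅓*39/20 = -13/20 ≈ -0.65000)
(5399 + 3732) + (N + Q(-5, 6))² = (5399 + 3732) + (-13/20 - 1*(-5))² = 9131 + (-13/20 + 5)² = 9131 + (87/20)² = 9131 + 7569/400 = 3659969/400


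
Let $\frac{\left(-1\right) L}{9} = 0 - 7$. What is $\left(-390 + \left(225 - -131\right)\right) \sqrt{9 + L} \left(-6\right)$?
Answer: $1224 \sqrt{2} \approx 1731.0$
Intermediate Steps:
$L = 63$ ($L = - 9 \left(0 - 7\right) = \left(-9\right) \left(-7\right) = 63$)
$\left(-390 + \left(225 - -131\right)\right) \sqrt{9 + L} \left(-6\right) = \left(-390 + \left(225 - -131\right)\right) \sqrt{9 + 63} \left(-6\right) = \left(-390 + \left(225 + 131\right)\right) \sqrt{72} \left(-6\right) = \left(-390 + 356\right) 6 \sqrt{2} \left(-6\right) = - 34 \left(- 36 \sqrt{2}\right) = 1224 \sqrt{2}$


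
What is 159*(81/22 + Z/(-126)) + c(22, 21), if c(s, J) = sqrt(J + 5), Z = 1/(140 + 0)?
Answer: 37863677/64680 + sqrt(26) ≈ 590.50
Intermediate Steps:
Z = 1/140 ≈ 0.0071429
c(s, J) = sqrt(5 + J)
159*(81/22 + Z/(-126)) + c(22, 21) = 159*(81/22 + (1/140)/(-126)) + sqrt(5 + 21) = 159*(81*(1/22) + (1/140)*(-1/126)) + sqrt(26) = 159*(81/22 - 1/17640) + sqrt(26) = 159*(714409/194040) + sqrt(26) = 37863677/64680 + sqrt(26)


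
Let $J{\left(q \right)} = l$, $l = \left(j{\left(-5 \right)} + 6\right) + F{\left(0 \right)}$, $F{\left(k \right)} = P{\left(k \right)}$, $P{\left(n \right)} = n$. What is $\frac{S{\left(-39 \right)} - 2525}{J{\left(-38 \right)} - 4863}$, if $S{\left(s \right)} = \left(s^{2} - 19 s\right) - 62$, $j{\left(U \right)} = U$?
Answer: $\frac{25}{374} \approx 0.066845$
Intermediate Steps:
$S{\left(s \right)} = -62 + s^{2} - 19 s$
$F{\left(k \right)} = k$
$l = 1$ ($l = \left(-5 + 6\right) + 0 = 1 + 0 = 1$)
$J{\left(q \right)} = 1$
$\frac{S{\left(-39 \right)} - 2525}{J{\left(-38 \right)} - 4863} = \frac{\left(-62 + \left(-39\right)^{2} - -741\right) - 2525}{1 - 4863} = \frac{\left(-62 + 1521 + 741\right) - 2525}{-4862} = \left(2200 - 2525\right) \left(- \frac{1}{4862}\right) = \left(-325\right) \left(- \frac{1}{4862}\right) = \frac{25}{374}$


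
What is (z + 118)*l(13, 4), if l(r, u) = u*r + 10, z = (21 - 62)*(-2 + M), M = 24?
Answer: -48608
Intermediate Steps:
z = -902 (z = (21 - 62)*(-2 + 24) = -41*22 = -902)
l(r, u) = 10 + r*u (l(r, u) = r*u + 10 = 10 + r*u)
(z + 118)*l(13, 4) = (-902 + 118)*(10 + 13*4) = -784*(10 + 52) = -784*62 = -48608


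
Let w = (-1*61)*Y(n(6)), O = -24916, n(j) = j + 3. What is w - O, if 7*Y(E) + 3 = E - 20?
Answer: 25038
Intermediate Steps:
n(j) = 3 + j
Y(E) = -23/7 + E/7 (Y(E) = -3/7 + (E - 20)/7 = -3/7 + (-20 + E)/7 = -3/7 + (-20/7 + E/7) = -23/7 + E/7)
w = 122 (w = (-1*61)*(-23/7 + (3 + 6)/7) = -61*(-23/7 + (⅐)*9) = -61*(-23/7 + 9/7) = -61*(-2) = 122)
w - O = 122 - 1*(-24916) = 122 + 24916 = 25038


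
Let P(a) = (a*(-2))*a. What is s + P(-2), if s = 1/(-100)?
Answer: -801/100 ≈ -8.0100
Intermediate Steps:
P(a) = -2*a² (P(a) = (-2*a)*a = -2*a²)
s = -1/100 ≈ -0.010000
s + P(-2) = -1/100 - 2*(-2)² = -1/100 - 2*4 = -1/100 - 8 = -801/100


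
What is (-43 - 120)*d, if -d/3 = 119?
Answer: 58191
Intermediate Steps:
d = -357 (d = -3*119 = -357)
(-43 - 120)*d = (-43 - 120)*(-357) = -163*(-357) = 58191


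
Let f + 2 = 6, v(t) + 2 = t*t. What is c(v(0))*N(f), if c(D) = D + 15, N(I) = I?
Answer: 52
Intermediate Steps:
v(t) = -2 + t² (v(t) = -2 + t*t = -2 + t²)
f = 4 (f = -2 + 6 = 4)
c(D) = 15 + D
c(v(0))*N(f) = (15 + (-2 + 0²))*4 = (15 + (-2 + 0))*4 = (15 - 2)*4 = 13*4 = 52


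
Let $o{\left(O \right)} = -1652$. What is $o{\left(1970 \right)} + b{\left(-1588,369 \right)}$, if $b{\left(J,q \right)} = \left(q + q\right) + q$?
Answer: $-545$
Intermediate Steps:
$b{\left(J,q \right)} = 3 q$ ($b{\left(J,q \right)} = 2 q + q = 3 q$)
$o{\left(1970 \right)} + b{\left(-1588,369 \right)} = -1652 + 3 \cdot 369 = -1652 + 1107 = -545$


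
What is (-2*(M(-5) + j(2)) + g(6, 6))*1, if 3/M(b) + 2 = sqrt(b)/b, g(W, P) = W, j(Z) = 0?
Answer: 62/7 - 2*I*sqrt(5)/7 ≈ 8.8571 - 0.63888*I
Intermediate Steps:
M(b) = 3/(-2 + 1/sqrt(b)) (M(b) = 3/(-2 + sqrt(b)/b) = 3/(-2 + 1/sqrt(b)))
(-2*(M(-5) + j(2)) + g(6, 6))*1 = (-2*(3*(-5)/(sqrt(-5) - 2*(-5)) + 0) + 6)*1 = (-2*(3*(-5)/(I*sqrt(5) + 10) + 0) + 6)*1 = (-2*(3*(-5)/(10 + I*sqrt(5)) + 0) + 6)*1 = (-2*(-15/(10 + I*sqrt(5)) + 0) + 6)*1 = (-(-30)/(10 + I*sqrt(5)) + 6)*1 = (30/(10 + I*sqrt(5)) + 6)*1 = (6 + 30/(10 + I*sqrt(5)))*1 = 6 + 30/(10 + I*sqrt(5))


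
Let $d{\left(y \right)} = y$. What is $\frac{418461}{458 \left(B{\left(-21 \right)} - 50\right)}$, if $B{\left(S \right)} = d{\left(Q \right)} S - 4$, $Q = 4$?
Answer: $- \frac{139487}{21068} \approx -6.6208$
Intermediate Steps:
$B{\left(S \right)} = -4 + 4 S$ ($B{\left(S \right)} = 4 S - 4 = -4 + 4 S$)
$\frac{418461}{458 \left(B{\left(-21 \right)} - 50\right)} = \frac{418461}{458 \left(\left(-4 + 4 \left(-21\right)\right) - 50\right)} = \frac{418461}{458 \left(\left(-4 - 84\right) - 50\right)} = \frac{418461}{458 \left(-88 - 50\right)} = \frac{418461}{458 \left(-138\right)} = \frac{418461}{-63204} = 418461 \left(- \frac{1}{63204}\right) = - \frac{139487}{21068}$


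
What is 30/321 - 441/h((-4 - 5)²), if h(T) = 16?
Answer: -47027/1712 ≈ -27.469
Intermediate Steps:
30/321 - 441/h((-4 - 5)²) = 30/321 - 441/16 = 30*(1/321) - 441*1/16 = 10/107 - 441/16 = -47027/1712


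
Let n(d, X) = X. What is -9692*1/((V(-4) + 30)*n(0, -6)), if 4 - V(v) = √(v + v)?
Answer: 41191/873 + 2423*I*√2/873 ≈ 47.183 + 3.9251*I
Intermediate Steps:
V(v) = 4 - √2*√v (V(v) = 4 - √(v + v) = 4 - √(2*v) = 4 - √2*√v)
-9692*1/((V(-4) + 30)*n(0, -6)) = -9692*(-1/(6*((4 - √2*√(-4)) + 30))) = -9692*(-1/(6*((4 - √2*2*I) + 30))) = -9692*(-1/(6*((4 - 2*I*√2) + 30))) = -9692*(-1/(6*(34 - 2*I*√2))) = -9692/(-204 + 12*I*√2)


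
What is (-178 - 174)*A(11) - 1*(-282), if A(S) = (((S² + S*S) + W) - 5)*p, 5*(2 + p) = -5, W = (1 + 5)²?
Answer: 288570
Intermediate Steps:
W = 36 (W = 6² = 36)
p = -3 (p = -2 + (⅕)*(-5) = -2 - 1 = -3)
A(S) = -93 - 6*S² (A(S) = (((S² + S*S) + 36) - 5)*(-3) = (((S² + S²) + 36) - 5)*(-3) = ((2*S² + 36) - 5)*(-3) = ((36 + 2*S²) - 5)*(-3) = (31 + 2*S²)*(-3) = -93 - 6*S²)
(-178 - 174)*A(11) - 1*(-282) = (-178 - 174)*(-93 - 6*11²) - 1*(-282) = -352*(-93 - 6*121) + 282 = -352*(-93 - 726) + 282 = -352*(-819) + 282 = 288288 + 282 = 288570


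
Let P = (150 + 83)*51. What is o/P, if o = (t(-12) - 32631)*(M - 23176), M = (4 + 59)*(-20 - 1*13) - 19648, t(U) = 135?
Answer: 486389296/3961 ≈ 1.2279e+5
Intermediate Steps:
M = -21727 (M = 63*(-20 - 13) - 19648 = 63*(-33) - 19648 = -2079 - 19648 = -21727)
o = 1459167888 (o = (135 - 32631)*(-21727 - 23176) = -32496*(-44903) = 1459167888)
P = 11883 (P = 233*51 = 11883)
o/P = 1459167888/11883 = 1459167888*(1/11883) = 486389296/3961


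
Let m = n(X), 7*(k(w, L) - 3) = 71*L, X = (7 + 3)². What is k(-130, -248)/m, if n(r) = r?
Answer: -17587/700 ≈ -25.124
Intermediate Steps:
X = 100 (X = 10² = 100)
k(w, L) = 3 + 71*L/7 (k(w, L) = 3 + (71*L)/7 = 3 + 71*L/7)
m = 100
k(-130, -248)/m = (3 + (71/7)*(-248))/100 = (3 - 17608/7)*(1/100) = -17587/7*1/100 = -17587/700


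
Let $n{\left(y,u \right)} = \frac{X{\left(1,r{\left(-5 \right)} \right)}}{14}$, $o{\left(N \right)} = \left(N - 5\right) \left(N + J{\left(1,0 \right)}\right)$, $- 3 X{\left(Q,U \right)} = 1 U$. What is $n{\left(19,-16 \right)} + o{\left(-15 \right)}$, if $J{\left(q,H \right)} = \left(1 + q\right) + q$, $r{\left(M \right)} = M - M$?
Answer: $240$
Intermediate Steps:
$r{\left(M \right)} = 0$
$X{\left(Q,U \right)} = - \frac{U}{3}$ ($X{\left(Q,U \right)} = - \frac{1 U}{3} = - \frac{U}{3}$)
$J{\left(q,H \right)} = 1 + 2 q$
$o{\left(N \right)} = \left(-5 + N\right) \left(3 + N\right)$ ($o{\left(N \right)} = \left(N - 5\right) \left(N + \left(1 + 2 \cdot 1\right)\right) = \left(-5 + N\right) \left(N + \left(1 + 2\right)\right) = \left(-5 + N\right) \left(N + 3\right) = \left(-5 + N\right) \left(3 + N\right)$)
$n{\left(y,u \right)} = 0$ ($n{\left(y,u \right)} = \frac{\left(- \frac{1}{3}\right) 0}{14} = 0 \cdot \frac{1}{14} = 0$)
$n{\left(19,-16 \right)} + o{\left(-15 \right)} = 0 - \left(-15 - 225\right) = 0 + \left(-15 + 225 + 30\right) = 0 + 240 = 240$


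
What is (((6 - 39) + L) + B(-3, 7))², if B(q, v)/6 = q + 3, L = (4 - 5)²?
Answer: 1024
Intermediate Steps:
L = 1 (L = (-1)² = 1)
B(q, v) = 18 + 6*q (B(q, v) = 6*(q + 3) = 6*(3 + q) = 18 + 6*q)
(((6 - 39) + L) + B(-3, 7))² = (((6 - 39) + 1) + (18 + 6*(-3)))² = ((-33 + 1) + (18 - 18))² = (-32 + 0)² = (-32)² = 1024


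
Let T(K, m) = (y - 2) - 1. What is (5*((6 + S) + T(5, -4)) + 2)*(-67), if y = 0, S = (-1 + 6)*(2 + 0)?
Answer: -4489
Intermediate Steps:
S = 10 (S = 5*2 = 10)
T(K, m) = -3 (T(K, m) = (0 - 2) - 1 = -2 - 1 = -3)
(5*((6 + S) + T(5, -4)) + 2)*(-67) = (5*((6 + 10) - 3) + 2)*(-67) = (5*(16 - 3) + 2)*(-67) = (5*13 + 2)*(-67) = (65 + 2)*(-67) = 67*(-67) = -4489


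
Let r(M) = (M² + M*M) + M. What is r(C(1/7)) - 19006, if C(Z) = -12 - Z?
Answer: -917439/49 ≈ -18723.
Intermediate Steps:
r(M) = M + 2*M² (r(M) = (M² + M²) + M = 2*M² + M = M + 2*M²)
r(C(1/7)) - 19006 = (-12 - 1/7)*(1 + 2*(-12 - 1/7)) - 19006 = (-12 - 1*⅐)*(1 + 2*(-12 - 1*⅐)) - 19006 = (-12 - ⅐)*(1 + 2*(-12 - ⅐)) - 19006 = -85*(1 + 2*(-85/7))/7 - 19006 = -85*(1 - 170/7)/7 - 19006 = -85/7*(-163/7) - 19006 = 13855/49 - 19006 = -917439/49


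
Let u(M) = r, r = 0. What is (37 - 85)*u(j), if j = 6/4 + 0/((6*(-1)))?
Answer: 0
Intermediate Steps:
j = 3/2 (j = 6*(¼) + 0/(-6) = 3/2 + 0*(-⅙) = 3/2 + 0 = 3/2 ≈ 1.5000)
u(M) = 0
(37 - 85)*u(j) = (37 - 85)*0 = -48*0 = 0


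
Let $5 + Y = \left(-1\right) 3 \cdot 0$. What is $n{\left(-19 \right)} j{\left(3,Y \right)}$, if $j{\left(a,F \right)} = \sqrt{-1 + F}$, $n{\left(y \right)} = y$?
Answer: $- 19 i \sqrt{6} \approx - 46.54 i$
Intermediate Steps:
$Y = -5$ ($Y = -5 + \left(-1\right) 3 \cdot 0 = -5 - 0 = -5 + 0 = -5$)
$n{\left(-19 \right)} j{\left(3,Y \right)} = - 19 \sqrt{-1 - 5} = - 19 \sqrt{-6} = - 19 i \sqrt{6}$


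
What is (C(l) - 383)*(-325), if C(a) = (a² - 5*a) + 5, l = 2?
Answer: 124800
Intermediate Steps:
C(a) = 5 + a² - 5*a
(C(l) - 383)*(-325) = ((5 + 2² - 5*2) - 383)*(-325) = ((5 + 4 - 10) - 383)*(-325) = (-1 - 383)*(-325) = -384*(-325) = 124800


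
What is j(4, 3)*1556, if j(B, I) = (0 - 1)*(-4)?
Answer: 6224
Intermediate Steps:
j(B, I) = 4 (j(B, I) = -1*(-4) = 4)
j(4, 3)*1556 = 4*1556 = 6224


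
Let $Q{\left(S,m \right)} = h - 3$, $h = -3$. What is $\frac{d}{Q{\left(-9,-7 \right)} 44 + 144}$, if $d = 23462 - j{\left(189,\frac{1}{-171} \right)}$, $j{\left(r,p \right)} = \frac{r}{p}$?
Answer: $- \frac{55781}{120} \approx -464.84$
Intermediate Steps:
$Q{\left(S,m \right)} = -6$ ($Q{\left(S,m \right)} = -3 - 3 = -6$)
$d = 55781$ ($d = 23462 - \frac{189}{\frac{1}{-171}} = 23462 - \frac{189}{- \frac{1}{171}} = 23462 - 189 \left(-171\right) = 23462 - -32319 = 23462 + 32319 = 55781$)
$\frac{d}{Q{\left(-9,-7 \right)} 44 + 144} = \frac{55781}{\left(-6\right) 44 + 144} = \frac{55781}{-264 + 144} = \frac{55781}{-120} = 55781 \left(- \frac{1}{120}\right) = - \frac{55781}{120}$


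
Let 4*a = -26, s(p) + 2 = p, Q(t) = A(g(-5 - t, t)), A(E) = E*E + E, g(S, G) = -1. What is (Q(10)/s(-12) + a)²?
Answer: 169/4 ≈ 42.250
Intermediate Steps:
A(E) = E + E² (A(E) = E² + E = E + E²)
Q(t) = 0 (Q(t) = -(1 - 1) = -1*0 = 0)
s(p) = -2 + p
a = -13/2 (a = (¼)*(-26) = -13/2 ≈ -6.5000)
(Q(10)/s(-12) + a)² = (0/(-2 - 12) - 13/2)² = (0/(-14) - 13/2)² = (0*(-1/14) - 13/2)² = (0 - 13/2)² = (-13/2)² = 169/4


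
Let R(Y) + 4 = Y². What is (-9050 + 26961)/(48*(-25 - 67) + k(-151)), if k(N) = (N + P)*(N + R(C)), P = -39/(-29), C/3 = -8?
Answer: -519419/1955204 ≈ -0.26566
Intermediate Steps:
C = -24 (C = 3*(-8) = -24)
P = 39/29 (P = -39*(-1/29) = 39/29 ≈ 1.3448)
R(Y) = -4 + Y²
k(N) = (572 + N)*(39/29 + N) (k(N) = (N + 39/29)*(N + (-4 + (-24)²)) = (39/29 + N)*(N + (-4 + 576)) = (39/29 + N)*(N + 572) = (39/29 + N)*(572 + N) = (572 + N)*(39/29 + N))
(-9050 + 26961)/(48*(-25 - 67) + k(-151)) = (-9050 + 26961)/(48*(-25 - 67) + (22308/29 + (-151)² + (16627/29)*(-151))) = 17911/(48*(-92) + (22308/29 + 22801 - 2510677/29)) = 17911/(-4416 - 1827140/29) = 17911/(-1955204/29) = 17911*(-29/1955204) = -519419/1955204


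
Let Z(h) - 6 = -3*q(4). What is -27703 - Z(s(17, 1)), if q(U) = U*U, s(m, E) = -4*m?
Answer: -27661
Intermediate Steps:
q(U) = U²
Z(h) = -42 (Z(h) = 6 - 3*4² = 6 - 3*16 = 6 - 48 = -42)
-27703 - Z(s(17, 1)) = -27703 - 1*(-42) = -27703 + 42 = -27661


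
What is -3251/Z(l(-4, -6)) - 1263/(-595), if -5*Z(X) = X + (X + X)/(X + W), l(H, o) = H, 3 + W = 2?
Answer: -48343469/7140 ≈ -6770.8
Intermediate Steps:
W = -1 (W = -3 + 2 = -1)
Z(X) = -X/5 - 2*X/(5*(-1 + X)) (Z(X) = -(X + (X + X)/(X - 1))/5 = -(X + (2*X)/(-1 + X))/5 = -(X + 2*X/(-1 + X))/5 = -X/5 - 2*X/(5*(-1 + X)))
-3251/Z(l(-4, -6)) - 1263/(-595) = -3251*(-5 + 5*(-4))/(4*(1 - 4)) - 1263/(-595) = -3251/((-1*(-4)*(-3)/(-5 - 20))) - 1263*(-1/595) = -3251/((-1*(-4)*(-3)/(-25))) + 1263/595 = -3251/((-1*(-4)*(-1/25)*(-3))) + 1263/595 = -3251/12/25 + 1263/595 = -3251*25/12 + 1263/595 = -81275/12 + 1263/595 = -48343469/7140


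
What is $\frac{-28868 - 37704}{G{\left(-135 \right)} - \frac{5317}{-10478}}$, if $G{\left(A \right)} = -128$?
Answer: $\frac{53657032}{102759} \approx 522.16$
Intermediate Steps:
$\frac{-28868 - 37704}{G{\left(-135 \right)} - \frac{5317}{-10478}} = \frac{-28868 - 37704}{-128 - \frac{5317}{-10478}} = - \frac{66572}{-128 - - \frac{409}{806}} = - \frac{66572}{-128 + \frac{409}{806}} = - \frac{66572}{- \frac{102759}{806}} = \left(-66572\right) \left(- \frac{806}{102759}\right) = \frac{53657032}{102759}$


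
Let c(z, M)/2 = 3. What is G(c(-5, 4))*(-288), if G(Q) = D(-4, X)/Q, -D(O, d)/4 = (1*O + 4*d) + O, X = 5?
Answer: 2304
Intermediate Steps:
c(z, M) = 6 (c(z, M) = 2*3 = 6)
D(O, d) = -16*d - 8*O (D(O, d) = -4*((1*O + 4*d) + O) = -4*((O + 4*d) + O) = -4*(2*O + 4*d) = -16*d - 8*O)
G(Q) = -48/Q (G(Q) = (-16*5 - 8*(-4))/Q = (-80 + 32)/Q = -48/Q)
G(c(-5, 4))*(-288) = -48/6*(-288) = -48*⅙*(-288) = -8*(-288) = 2304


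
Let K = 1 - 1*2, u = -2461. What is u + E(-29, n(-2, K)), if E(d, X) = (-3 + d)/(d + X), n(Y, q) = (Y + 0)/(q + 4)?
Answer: -218933/89 ≈ -2459.9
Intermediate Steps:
K = -1 (K = 1 - 2 = -1)
n(Y, q) = Y/(4 + q)
E(d, X) = (-3 + d)/(X + d)
u + E(-29, n(-2, K)) = -2461 + (-3 - 29)/(-2/(4 - 1) - 29) = -2461 - 32/(-2/3 - 29) = -2461 - 32/(-2*⅓ - 29) = -2461 - 32/(-⅔ - 29) = -2461 - 32/(-89/3) = -2461 - 3/89*(-32) = -2461 + 96/89 = -218933/89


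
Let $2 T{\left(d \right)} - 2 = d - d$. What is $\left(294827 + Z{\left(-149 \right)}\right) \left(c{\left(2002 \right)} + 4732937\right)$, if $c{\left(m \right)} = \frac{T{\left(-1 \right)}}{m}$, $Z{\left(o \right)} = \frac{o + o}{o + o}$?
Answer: $\frac{1396797752333250}{1001} \approx 1.3954 \cdot 10^{12}$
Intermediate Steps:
$Z{\left(o \right)} = 1$ ($Z{\left(o \right)} = \frac{2 o}{2 o} = 2 o \frac{1}{2 o} = 1$)
$T{\left(d \right)} = 1$ ($T{\left(d \right)} = 1 + \frac{d - d}{2} = 1 + \frac{1}{2} \cdot 0 = 1 + 0 = 1$)
$c{\left(m \right)} = \frac{1}{m}$ ($c{\left(m \right)} = 1 \frac{1}{m} = \frac{1}{m}$)
$\left(294827 + Z{\left(-149 \right)}\right) \left(c{\left(2002 \right)} + 4732937\right) = \left(294827 + 1\right) \left(\frac{1}{2002} + 4732937\right) = 294828 \left(\frac{1}{2002} + 4732937\right) = 294828 \cdot \frac{9475339875}{2002} = \frac{1396797752333250}{1001}$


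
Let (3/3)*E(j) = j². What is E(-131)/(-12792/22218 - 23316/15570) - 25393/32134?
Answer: -1324890306929251/160046584333 ≈ -8278.2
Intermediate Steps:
E(j) = j²
E(-131)/(-12792/22218 - 23316/15570) - 25393/32134 = (-131)²/(-12792/22218 - 23316/15570) - 25393/32134 = 17161/(-12792*1/22218 - 23316*1/15570) - 25393*1/32134 = 17161/(-2132/3703 - 3886/2595) - 25393/32134 = 17161/(-19922398/9609285) - 25393/32134 = 17161*(-9609285/19922398) - 25393/32134 = -164904939885/19922398 - 25393/32134 = -1324890306929251/160046584333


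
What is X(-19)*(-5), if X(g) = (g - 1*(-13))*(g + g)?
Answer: -1140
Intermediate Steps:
X(g) = 2*g*(13 + g) (X(g) = (g + 13)*(2*g) = (13 + g)*(2*g) = 2*g*(13 + g))
X(-19)*(-5) = (2*(-19)*(13 - 19))*(-5) = (2*(-19)*(-6))*(-5) = 228*(-5) = -1140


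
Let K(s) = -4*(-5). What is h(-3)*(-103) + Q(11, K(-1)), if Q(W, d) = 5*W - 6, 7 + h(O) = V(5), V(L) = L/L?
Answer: 667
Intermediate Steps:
K(s) = 20
V(L) = 1
h(O) = -6 (h(O) = -7 + 1 = -6)
Q(W, d) = -6 + 5*W
h(-3)*(-103) + Q(11, K(-1)) = -6*(-103) + (-6 + 5*11) = 618 + (-6 + 55) = 618 + 49 = 667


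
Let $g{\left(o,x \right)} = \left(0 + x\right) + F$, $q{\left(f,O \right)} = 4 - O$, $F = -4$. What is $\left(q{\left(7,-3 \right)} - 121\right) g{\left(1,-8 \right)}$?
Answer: $1368$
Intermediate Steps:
$g{\left(o,x \right)} = -4 + x$ ($g{\left(o,x \right)} = \left(0 + x\right) - 4 = x - 4 = -4 + x$)
$\left(q{\left(7,-3 \right)} - 121\right) g{\left(1,-8 \right)} = \left(\left(4 - -3\right) - 121\right) \left(-4 - 8\right) = \left(\left(4 + 3\right) - 121\right) \left(-12\right) = \left(7 - 121\right) \left(-12\right) = \left(-114\right) \left(-12\right) = 1368$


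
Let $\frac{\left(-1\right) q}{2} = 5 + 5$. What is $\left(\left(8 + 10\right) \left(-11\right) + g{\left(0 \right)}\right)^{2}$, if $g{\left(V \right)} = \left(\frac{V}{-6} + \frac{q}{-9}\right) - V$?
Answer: $\frac{3104644}{81} \approx 38329.0$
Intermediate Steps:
$q = -20$ ($q = - 2 \left(5 + 5\right) = \left(-2\right) 10 = -20$)
$g{\left(V \right)} = \frac{20}{9} - \frac{7 V}{6}$ ($g{\left(V \right)} = \left(\frac{V}{-6} - \frac{20}{-9}\right) - V = \left(V \left(- \frac{1}{6}\right) - - \frac{20}{9}\right) - V = \left(- \frac{V}{6} + \frac{20}{9}\right) - V = \left(\frac{20}{9} - \frac{V}{6}\right) - V = \frac{20}{9} - \frac{7 V}{6}$)
$\left(\left(8 + 10\right) \left(-11\right) + g{\left(0 \right)}\right)^{2} = \left(\left(8 + 10\right) \left(-11\right) + \left(\frac{20}{9} - 0\right)\right)^{2} = \left(18 \left(-11\right) + \left(\frac{20}{9} + 0\right)\right)^{2} = \left(-198 + \frac{20}{9}\right)^{2} = \left(- \frac{1762}{9}\right)^{2} = \frac{3104644}{81}$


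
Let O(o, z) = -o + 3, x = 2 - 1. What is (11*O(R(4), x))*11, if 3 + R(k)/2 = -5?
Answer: 2299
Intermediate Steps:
R(k) = -16 (R(k) = -6 + 2*(-5) = -6 - 10 = -16)
x = 1
O(o, z) = 3 - o
(11*O(R(4), x))*11 = (11*(3 - 1*(-16)))*11 = (11*(3 + 16))*11 = (11*19)*11 = 209*11 = 2299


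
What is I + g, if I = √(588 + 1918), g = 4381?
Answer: 4381 + √2506 ≈ 4431.1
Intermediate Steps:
I = √2506 ≈ 50.060
I + g = √2506 + 4381 = 4381 + √2506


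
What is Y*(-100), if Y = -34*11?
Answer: 37400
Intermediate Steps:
Y = -374
Y*(-100) = -374*(-100) = 37400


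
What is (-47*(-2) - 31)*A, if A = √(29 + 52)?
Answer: 567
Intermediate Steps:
A = 9 (A = √81 = 9)
(-47*(-2) - 31)*A = (-47*(-2) - 31)*9 = (94 - 31)*9 = 63*9 = 567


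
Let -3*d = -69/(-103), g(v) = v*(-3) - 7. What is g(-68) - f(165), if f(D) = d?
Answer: 20314/103 ≈ 197.22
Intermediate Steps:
g(v) = -7 - 3*v (g(v) = -3*v - 7 = -7 - 3*v)
d = -23/103 (d = -(-23)/(-103) = -(-23)*(-1)/103 = -1/3*69/103 = -23/103 ≈ -0.22330)
f(D) = -23/103
g(-68) - f(165) = (-7 - 3*(-68)) - 1*(-23/103) = (-7 + 204) + 23/103 = 197 + 23/103 = 20314/103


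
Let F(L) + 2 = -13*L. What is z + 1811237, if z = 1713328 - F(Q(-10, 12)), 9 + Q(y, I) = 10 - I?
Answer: 3524424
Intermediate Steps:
Q(y, I) = 1 - I (Q(y, I) = -9 + (10 - I) = 1 - I)
F(L) = -2 - 13*L
z = 1713187 (z = 1713328 - (-2 - 13*(1 - 1*12)) = 1713328 - (-2 - 13*(1 - 12)) = 1713328 - (-2 - 13*(-11)) = 1713328 - (-2 + 143) = 1713328 - 1*141 = 1713328 - 141 = 1713187)
z + 1811237 = 1713187 + 1811237 = 3524424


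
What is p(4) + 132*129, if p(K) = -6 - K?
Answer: 17018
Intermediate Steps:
p(4) + 132*129 = (-6 - 1*4) + 132*129 = (-6 - 4) + 17028 = -10 + 17028 = 17018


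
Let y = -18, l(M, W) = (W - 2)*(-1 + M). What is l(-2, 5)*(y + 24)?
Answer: -54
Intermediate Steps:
l(M, W) = (-1 + M)*(-2 + W) (l(M, W) = (-2 + W)*(-1 + M) = (-1 + M)*(-2 + W))
l(-2, 5)*(y + 24) = (2 - 1*5 - 2*(-2) - 2*5)*(-18 + 24) = (2 - 5 + 4 - 10)*6 = -9*6 = -54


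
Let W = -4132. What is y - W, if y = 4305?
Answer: 8437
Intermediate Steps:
y - W = 4305 - 1*(-4132) = 4305 + 4132 = 8437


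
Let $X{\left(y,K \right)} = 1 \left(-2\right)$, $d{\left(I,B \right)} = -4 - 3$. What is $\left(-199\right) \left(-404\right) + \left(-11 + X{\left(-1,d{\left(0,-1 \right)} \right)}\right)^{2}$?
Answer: $80565$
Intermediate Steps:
$d{\left(I,B \right)} = -7$ ($d{\left(I,B \right)} = -4 - 3 = -7$)
$X{\left(y,K \right)} = -2$
$\left(-199\right) \left(-404\right) + \left(-11 + X{\left(-1,d{\left(0,-1 \right)} \right)}\right)^{2} = \left(-199\right) \left(-404\right) + \left(-11 - 2\right)^{2} = 80396 + \left(-13\right)^{2} = 80396 + 169 = 80565$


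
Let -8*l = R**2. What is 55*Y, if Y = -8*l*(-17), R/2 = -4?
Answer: -59840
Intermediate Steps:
R = -8 (R = 2*(-4) = -8)
l = -8 (l = -1/8*(-8)**2 = -1/8*64 = -8)
Y = -1088 (Y = -8*(-8)*(-17) = 64*(-17) = -1088)
55*Y = 55*(-1088) = -59840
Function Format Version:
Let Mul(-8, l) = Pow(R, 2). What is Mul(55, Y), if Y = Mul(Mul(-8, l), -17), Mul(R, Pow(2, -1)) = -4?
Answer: -59840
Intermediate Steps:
R = -8 (R = Mul(2, -4) = -8)
l = -8 (l = Mul(Rational(-1, 8), Pow(-8, 2)) = Mul(Rational(-1, 8), 64) = -8)
Y = -1088 (Y = Mul(Mul(-8, -8), -17) = Mul(64, -17) = -1088)
Mul(55, Y) = Mul(55, -1088) = -59840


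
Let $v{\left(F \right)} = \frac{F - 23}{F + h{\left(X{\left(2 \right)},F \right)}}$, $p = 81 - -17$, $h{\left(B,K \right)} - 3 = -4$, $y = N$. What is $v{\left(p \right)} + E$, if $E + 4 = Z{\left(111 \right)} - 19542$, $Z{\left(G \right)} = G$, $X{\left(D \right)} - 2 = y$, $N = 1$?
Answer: $- \frac{1885120}{97} \approx -19434.0$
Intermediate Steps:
$y = 1$
$X{\left(D \right)} = 3$ ($X{\left(D \right)} = 2 + 1 = 3$)
$h{\left(B,K \right)} = -1$ ($h{\left(B,K \right)} = 3 - 4 = -1$)
$p = 98$ ($p = 81 + 17 = 98$)
$v{\left(F \right)} = \frac{-23 + F}{-1 + F}$ ($v{\left(F \right)} = \frac{F - 23}{F - 1} = \frac{-23 + F}{-1 + F}$)
$E = -19435$ ($E = -4 + \left(111 - 19542\right) = -4 - 19431 = -19435$)
$v{\left(p \right)} + E = \frac{-23 + 98}{-1 + 98} - 19435 = \frac{1}{97} \cdot 75 - 19435 = \frac{75}{97} - 19435 = - \frac{1885120}{97}$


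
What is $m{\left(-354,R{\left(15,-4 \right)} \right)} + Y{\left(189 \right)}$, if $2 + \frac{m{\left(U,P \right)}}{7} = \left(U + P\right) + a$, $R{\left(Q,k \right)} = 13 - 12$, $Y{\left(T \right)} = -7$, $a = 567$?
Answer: $1477$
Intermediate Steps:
$R{\left(Q,k \right)} = 1$
$m{\left(U,P \right)} = 3955 + 7 P + 7 U$ ($m{\left(U,P \right)} = -14 + 7 \left(\left(U + P\right) + 567\right) = -14 + 7 \left(\left(P + U\right) + 567\right) = -14 + 7 \left(567 + P + U\right) = -14 + \left(3969 + 7 P + 7 U\right) = 3955 + 7 P + 7 U$)
$m{\left(-354,R{\left(15,-4 \right)} \right)} + Y{\left(189 \right)} = \left(3955 + 7 \cdot 1 + 7 \left(-354\right)\right) - 7 = \left(3955 + 7 - 2478\right) - 7 = 1484 - 7 = 1477$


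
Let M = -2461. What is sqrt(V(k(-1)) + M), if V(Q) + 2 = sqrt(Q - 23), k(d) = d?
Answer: sqrt(-2463 + 2*I*sqrt(6)) ≈ 0.0494 + 49.629*I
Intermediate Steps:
V(Q) = -2 + sqrt(-23 + Q) (V(Q) = -2 + sqrt(Q - 23) = -2 + sqrt(-23 + Q))
sqrt(V(k(-1)) + M) = sqrt((-2 + sqrt(-23 - 1)) - 2461) = sqrt((-2 + sqrt(-24)) - 2461) = sqrt((-2 + 2*I*sqrt(6)) - 2461) = sqrt(-2463 + 2*I*sqrt(6))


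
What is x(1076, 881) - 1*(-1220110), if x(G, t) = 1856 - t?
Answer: 1221085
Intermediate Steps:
x(1076, 881) - 1*(-1220110) = (1856 - 1*881) - 1*(-1220110) = (1856 - 881) + 1220110 = 975 + 1220110 = 1221085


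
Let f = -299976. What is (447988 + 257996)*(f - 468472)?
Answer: -542511992832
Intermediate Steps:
(447988 + 257996)*(f - 468472) = (447988 + 257996)*(-299976 - 468472) = 705984*(-768448) = -542511992832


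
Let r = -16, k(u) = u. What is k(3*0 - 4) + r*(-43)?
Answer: 684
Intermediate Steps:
k(3*0 - 4) + r*(-43) = (3*0 - 4) - 16*(-43) = (0 - 4) + 688 = -4 + 688 = 684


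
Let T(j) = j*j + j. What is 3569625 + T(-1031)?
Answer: 4631555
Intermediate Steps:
T(j) = j + j**2 (T(j) = j**2 + j = j + j**2)
3569625 + T(-1031) = 3569625 - 1031*(1 - 1031) = 3569625 - 1031*(-1030) = 3569625 + 1061930 = 4631555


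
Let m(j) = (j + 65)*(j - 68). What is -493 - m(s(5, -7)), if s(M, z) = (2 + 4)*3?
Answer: 3657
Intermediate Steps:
s(M, z) = 18 (s(M, z) = 6*3 = 18)
m(j) = (-68 + j)*(65 + j) (m(j) = (65 + j)*(-68 + j) = (-68 + j)*(65 + j))
-493 - m(s(5, -7)) = -493 - (-4420 + 18**2 - 3*18) = -493 - (-4420 + 324 - 54) = -493 - 1*(-4150) = -493 + 4150 = 3657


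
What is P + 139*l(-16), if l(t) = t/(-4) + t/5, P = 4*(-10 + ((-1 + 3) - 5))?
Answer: 296/5 ≈ 59.200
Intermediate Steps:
P = -52 (P = 4*(-10 + (2 - 5)) = 4*(-10 - 3) = 4*(-13) = -52)
l(t) = -t/20 (l(t) = t*(-¼) + t*(⅕) = -t/4 + t/5 = -t/20)
P + 139*l(-16) = -52 + 139*(-1/20*(-16)) = -52 + 139*(⅘) = -52 + 556/5 = 296/5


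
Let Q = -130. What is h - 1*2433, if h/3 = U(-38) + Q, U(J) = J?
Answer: -2937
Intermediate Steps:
h = -504 (h = 3*(-38 - 130) = 3*(-168) = -504)
h - 1*2433 = -504 - 1*2433 = -504 - 2433 = -2937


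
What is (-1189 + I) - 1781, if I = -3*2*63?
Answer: -3348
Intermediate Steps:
I = -378 (I = -6*63 = -378)
(-1189 + I) - 1781 = (-1189 - 378) - 1781 = -1567 - 1781 = -3348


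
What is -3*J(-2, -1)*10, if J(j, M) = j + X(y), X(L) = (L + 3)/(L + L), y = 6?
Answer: 75/2 ≈ 37.500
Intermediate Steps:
X(L) = (3 + L)/(2*L) (X(L) = (3 + L)/((2*L)) = (3 + L)*(1/(2*L)) = (3 + L)/(2*L))
J(j, M) = ¾ + j (J(j, M) = j + (½)*(3 + 6)/6 = j + (½)*(⅙)*9 = j + ¾ = ¾ + j)
-3*J(-2, -1)*10 = -3*(¾ - 2)*10 = -3*(-5/4)*10 = (15/4)*10 = 75/2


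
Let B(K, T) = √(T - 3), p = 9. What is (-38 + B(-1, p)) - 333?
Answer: -371 + √6 ≈ -368.55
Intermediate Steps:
B(K, T) = √(-3 + T)
(-38 + B(-1, p)) - 333 = (-38 + √(-3 + 9)) - 333 = (-38 + √6) - 333 = -371 + √6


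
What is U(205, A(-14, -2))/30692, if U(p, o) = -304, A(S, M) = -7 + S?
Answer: -76/7673 ≈ -0.0099049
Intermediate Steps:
U(205, A(-14, -2))/30692 = -304/30692 = -304*1/30692 = -76/7673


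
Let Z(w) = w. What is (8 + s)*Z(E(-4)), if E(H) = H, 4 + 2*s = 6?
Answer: -36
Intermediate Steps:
s = 1 (s = -2 + (½)*6 = -2 + 3 = 1)
(8 + s)*Z(E(-4)) = (8 + 1)*(-4) = 9*(-4) = -36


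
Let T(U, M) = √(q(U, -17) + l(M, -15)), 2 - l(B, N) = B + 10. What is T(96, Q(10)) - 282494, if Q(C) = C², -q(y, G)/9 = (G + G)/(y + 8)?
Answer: -282494 + 3*I*√7891/26 ≈ -2.8249e+5 + 10.25*I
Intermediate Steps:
l(B, N) = -8 - B (l(B, N) = 2 - (B + 10) = 2 - (10 + B) = 2 + (-10 - B) = -8 - B)
q(y, G) = -18*G/(8 + y) (q(y, G) = -9*(G + G)/(y + 8) = -9*2*G/(8 + y) = -18*G/(8 + y))
T(U, M) = √(-8 - M + 306/(8 + U)) (T(U, M) = √(-18*(-17)/(8 + U) + (-8 - M)) = √(306/(8 + U) + (-8 - M)) = √(-8 - M + 306/(8 + U)))
T(96, Q(10)) - 282494 = √((306 - (8 + 10²)*(8 + 96))/(8 + 96)) - 282494 = √((306 - 1*(8 + 100)*104)/104) - 282494 = √((306 - 1*108*104)/104) - 282494 = √((306 - 11232)/104) - 282494 = √((1/104)*(-10926)) - 282494 = √(-5463/52) - 282494 = 3*I*√7891/26 - 282494 = -282494 + 3*I*√7891/26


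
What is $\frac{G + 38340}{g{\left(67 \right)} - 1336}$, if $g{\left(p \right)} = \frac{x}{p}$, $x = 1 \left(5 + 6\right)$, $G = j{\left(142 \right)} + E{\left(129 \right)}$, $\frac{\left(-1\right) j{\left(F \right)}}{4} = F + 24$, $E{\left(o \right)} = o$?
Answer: $- \frac{2532935}{89501} \approx -28.301$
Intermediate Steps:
$j{\left(F \right)} = -96 - 4 F$ ($j{\left(F \right)} = - 4 \left(F + 24\right) = - 4 \left(24 + F\right) = -96 - 4 F$)
$G = -535$ ($G = \left(-96 - 568\right) + 129 = -664 + 129 = -535$)
$x = 11$ ($x = 1 \cdot 11 = 11$)
$g{\left(p \right)} = \frac{11}{p}$
$\frac{G + 38340}{g{\left(67 \right)} - 1336} = \frac{-535 + 38340}{\frac{11}{67} - 1336} = \frac{37805}{11 \cdot \frac{1}{67} - 1336} = \frac{37805}{\frac{11}{67} - 1336} = \frac{37805}{- \frac{89501}{67}} = 37805 \left(- \frac{67}{89501}\right) = - \frac{2532935}{89501}$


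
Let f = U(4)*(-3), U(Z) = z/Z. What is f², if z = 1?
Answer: 9/16 ≈ 0.56250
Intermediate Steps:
U(Z) = 1/Z
f = -¾ (f = -3/4 = (¼)*(-3) = -¾ ≈ -0.75000)
f² = (-¾)² = 9/16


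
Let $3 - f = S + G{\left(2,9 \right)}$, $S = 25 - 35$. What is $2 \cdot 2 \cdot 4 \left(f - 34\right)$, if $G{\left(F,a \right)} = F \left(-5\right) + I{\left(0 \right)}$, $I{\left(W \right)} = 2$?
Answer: $-208$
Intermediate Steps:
$G{\left(F,a \right)} = 2 - 5 F$ ($G{\left(F,a \right)} = F \left(-5\right) + 2 = - 5 F + 2 = 2 - 5 F$)
$S = -10$
$f = 21$ ($f = 3 - \left(-10 + \left(2 - 10\right)\right) = 3 - \left(-10 - 8\right) = 3 - -18 = 3 + 18 = 21$)
$2 \cdot 2 \cdot 4 \left(f - 34\right) = 2 \cdot 2 \cdot 4 \left(21 - 34\right) = 4 \cdot 4 \left(-13\right) = 16 \left(-13\right) = -208$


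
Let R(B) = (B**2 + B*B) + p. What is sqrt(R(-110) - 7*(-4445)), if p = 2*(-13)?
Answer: sqrt(55289) ≈ 235.14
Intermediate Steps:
p = -26
R(B) = -26 + 2*B**2 (R(B) = (B**2 + B*B) - 26 = (B**2 + B**2) - 26 = 2*B**2 - 26 = -26 + 2*B**2)
sqrt(R(-110) - 7*(-4445)) = sqrt((-26 + 2*(-110)**2) - 7*(-4445)) = sqrt((-26 + 2*12100) + 31115) = sqrt((-26 + 24200) + 31115) = sqrt(24174 + 31115) = sqrt(55289)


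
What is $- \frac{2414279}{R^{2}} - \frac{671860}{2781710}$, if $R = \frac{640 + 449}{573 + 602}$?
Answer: $- \frac{927203535798026431}{329888830491} \approx -2.8107 \cdot 10^{6}$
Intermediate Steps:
$R = \frac{1089}{1175} \approx 0.92681$
$- \frac{2414279}{R^{2}} - \frac{671860}{2781710} = - \frac{2414279}{\left(\frac{1089}{1175}\right)^{2}} - \frac{671860}{2781710} = - \frac{2414279}{\frac{1185921}{1380625}} - \frac{67186}{278171} = \left(-2414279\right) \frac{1380625}{1185921} - \frac{67186}{278171} = - \frac{3333213944375}{1185921} - \frac{67186}{278171} = - \frac{927203535798026431}{329888830491}$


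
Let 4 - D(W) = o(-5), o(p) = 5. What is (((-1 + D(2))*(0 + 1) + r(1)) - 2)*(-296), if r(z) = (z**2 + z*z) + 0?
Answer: 592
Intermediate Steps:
D(W) = -1 (D(W) = 4 - 1*5 = 4 - 5 = -1)
r(z) = 2*z**2 (r(z) = (z**2 + z**2) + 0 = 2*z**2 + 0 = 2*z**2)
(((-1 + D(2))*(0 + 1) + r(1)) - 2)*(-296) = (((-1 - 1)*(0 + 1) + 2*1**2) - 2)*(-296) = ((-2*1 + 2*1) - 2)*(-296) = ((-2 + 2) - 2)*(-296) = (0 - 2)*(-296) = -2*(-296) = 592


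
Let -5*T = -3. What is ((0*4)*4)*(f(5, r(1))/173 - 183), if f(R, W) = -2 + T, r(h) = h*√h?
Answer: 0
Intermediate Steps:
T = ⅗ (T = -⅕*(-3) = ⅗ ≈ 0.60000)
r(h) = h^(3/2)
f(R, W) = -7/5 (f(R, W) = -2 + ⅗ = -7/5)
((0*4)*4)*(f(5, r(1))/173 - 183) = ((0*4)*4)*(-7/5/173 - 183) = (0*4)*(-7/5*1/173 - 183) = 0*(-7/865 - 183) = 0*(-158302/865) = 0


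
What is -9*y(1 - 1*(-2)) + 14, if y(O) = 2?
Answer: -4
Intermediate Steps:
-9*y(1 - 1*(-2)) + 14 = -9*2 + 14 = -18 + 14 = -4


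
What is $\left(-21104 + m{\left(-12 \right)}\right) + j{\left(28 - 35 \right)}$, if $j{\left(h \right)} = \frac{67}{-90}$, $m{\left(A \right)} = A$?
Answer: $- \frac{1900507}{90} \approx -21117.0$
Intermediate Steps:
$j{\left(h \right)} = - \frac{67}{90}$ ($j{\left(h \right)} = 67 \left(- \frac{1}{90}\right) = - \frac{67}{90}$)
$\left(-21104 + m{\left(-12 \right)}\right) + j{\left(28 - 35 \right)} = \left(-21104 - 12\right) - \frac{67}{90} = -21116 - \frac{67}{90} = - \frac{1900507}{90}$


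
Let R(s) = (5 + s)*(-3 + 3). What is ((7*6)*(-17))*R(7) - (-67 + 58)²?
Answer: -81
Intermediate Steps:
R(s) = 0 (R(s) = (5 + s)*0 = 0)
((7*6)*(-17))*R(7) - (-67 + 58)² = ((7*6)*(-17))*0 - (-67 + 58)² = (42*(-17))*0 - 1*(-9)² = -714*0 - 1*81 = 0 - 81 = -81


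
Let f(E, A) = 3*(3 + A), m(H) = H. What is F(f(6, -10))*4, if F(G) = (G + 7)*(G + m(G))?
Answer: 2352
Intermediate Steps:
f(E, A) = 9 + 3*A
F(G) = 2*G*(7 + G) (F(G) = (G + 7)*(G + G) = (7 + G)*(2*G) = 2*G*(7 + G))
F(f(6, -10))*4 = (2*(9 + 3*(-10))*(7 + (9 + 3*(-10))))*4 = (2*(9 - 30)*(7 + (9 - 30)))*4 = (2*(-21)*(7 - 21))*4 = (2*(-21)*(-14))*4 = 588*4 = 2352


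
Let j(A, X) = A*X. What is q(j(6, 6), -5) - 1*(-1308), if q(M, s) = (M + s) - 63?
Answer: 1276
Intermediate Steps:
q(M, s) = -63 + M + s
q(j(6, 6), -5) - 1*(-1308) = (-63 + 6*6 - 5) - 1*(-1308) = (-63 + 36 - 5) + 1308 = -32 + 1308 = 1276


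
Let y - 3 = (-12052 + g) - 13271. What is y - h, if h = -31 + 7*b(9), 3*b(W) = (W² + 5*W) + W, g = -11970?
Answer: -37574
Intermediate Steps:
b(W) = 2*W + W²/3 (b(W) = ((W² + 5*W) + W)/3 = (W² + 6*W)/3 = 2*W + W²/3)
y = -37290 (y = 3 + ((-12052 - 11970) - 13271) = 3 + (-24022 - 13271) = 3 - 37293 = -37290)
h = 284 (h = -31 + 7*((⅓)*9*(6 + 9)) = -31 + 7*((⅓)*9*15) = -31 + 7*45 = -31 + 315 = 284)
y - h = -37290 - 1*284 = -37290 - 284 = -37574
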